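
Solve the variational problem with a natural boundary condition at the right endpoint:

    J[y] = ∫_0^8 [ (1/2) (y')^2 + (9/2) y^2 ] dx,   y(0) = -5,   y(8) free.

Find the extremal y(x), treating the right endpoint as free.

The Lagrangian L = (1/2) (y')^2 + (9/2) y^2 gives
    ∂L/∂y = 9 y,   ∂L/∂y' = y'.
Euler-Lagrange: y'' − 9 y = 0.
With k = 3, the general solution is
    y(x) = A cosh(3 x) + B sinh(3 x).
Fixed left endpoint y(0) = -5 ⇒ A = -5.
The right endpoint x = 8 is free, so the natural (transversality) condition is ∂L/∂y' |_{x=8} = 0, i.e. y'(8) = 0.
Compute y'(x) = A k sinh(k x) + B k cosh(k x), so
    y'(8) = A k sinh(k·8) + B k cosh(k·8) = 0
    ⇒ B = −A tanh(k·8) = 5 tanh(3·8).
Therefore the extremal is
    y(x) = −5 cosh(3 x) + 5 tanh(3·8) sinh(3 x).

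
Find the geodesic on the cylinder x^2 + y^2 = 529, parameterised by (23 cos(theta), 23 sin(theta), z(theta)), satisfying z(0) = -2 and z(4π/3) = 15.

Parameterise the cylinder of radius R = 23 as
    r(θ) = (23 cos θ, 23 sin θ, z(θ)).
The arc-length element is
    ds = sqrt(529 + (dz/dθ)^2) dθ,
so the Lagrangian is L = sqrt(529 + z'^2).
L depends on z' only, not on z or θ, so ∂L/∂z = 0 and
    ∂L/∂z' = z' / sqrt(529 + z'^2).
The Euler-Lagrange equation gives
    d/dθ( z' / sqrt(529 + z'^2) ) = 0,
so z' is constant. Integrating once:
    z(θ) = a θ + b,
a helix on the cylinder (a straight line when the cylinder is unrolled). The constants a, b are determined by the endpoint conditions.
With endpoint conditions z(0) = -2 and z(4π/3) = 15: from z(0) = b we get b = -2, and a·4π/3 + -2 = 15 gives a = 51/(4π), so
    z(θ) = (51/(4π)) θ − 2.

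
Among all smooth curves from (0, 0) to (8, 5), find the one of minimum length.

Arc-length functional: J[y] = ∫ sqrt(1 + (y')^2) dx.
Lagrangian L = sqrt(1 + (y')^2) has no explicit y dependence, so ∂L/∂y = 0 and the Euler-Lagrange equation gives
    d/dx( y' / sqrt(1 + (y')^2) ) = 0  ⇒  y' / sqrt(1 + (y')^2) = const.
Hence y' is constant, so y(x) is affine.
Fitting the endpoints (0, 0) and (8, 5):
    slope m = (5 − 0) / (8 − 0) = 5/8,
    intercept c = 0 − m·0 = 0.
Extremal: y(x) = (5/8) x.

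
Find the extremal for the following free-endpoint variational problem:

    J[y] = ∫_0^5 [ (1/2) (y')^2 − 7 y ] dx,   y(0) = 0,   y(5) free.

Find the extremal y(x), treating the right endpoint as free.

The Lagrangian L = (1/2) (y')^2 − 7 y gives
    ∂L/∂y = −7,   ∂L/∂y' = y'.
Euler-Lagrange: d/dx(y') − (−7) = 0, i.e. y'' + 7 = 0, so
    y(x) = −(7/2) x^2 + C1 x + C2.
Fixed left endpoint y(0) = 0 ⇒ C2 = 0.
The right endpoint x = 5 is free, so the natural (transversality) condition is ∂L/∂y' |_{x=5} = 0, i.e. y'(5) = 0.
Compute y'(x) = −7 x + C1, so y'(5) = −35 + C1 = 0 ⇒ C1 = 35.
Therefore the extremal is
    y(x) = −(7/2) x^2 + 35 x.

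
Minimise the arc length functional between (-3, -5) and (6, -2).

Arc-length functional: J[y] = ∫ sqrt(1 + (y')^2) dx.
Lagrangian L = sqrt(1 + (y')^2) has no explicit y dependence, so ∂L/∂y = 0 and the Euler-Lagrange equation gives
    d/dx( y' / sqrt(1 + (y')^2) ) = 0  ⇒  y' / sqrt(1 + (y')^2) = const.
Hence y' is constant, so y(x) is affine.
Fitting the endpoints (-3, -5) and (6, -2):
    slope m = ((-2) − (-5)) / (6 − (-3)) = 1/3,
    intercept c = (-5) − m·(-3) = -4.
Extremal: y(x) = (1/3) x - 4.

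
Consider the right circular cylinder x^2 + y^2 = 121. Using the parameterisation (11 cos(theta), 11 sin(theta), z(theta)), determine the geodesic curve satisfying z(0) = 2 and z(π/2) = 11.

Parameterise the cylinder of radius R = 11 as
    r(θ) = (11 cos θ, 11 sin θ, z(θ)).
The arc-length element is
    ds = sqrt(121 + (dz/dθ)^2) dθ,
so the Lagrangian is L = sqrt(121 + z'^2).
L depends on z' only, not on z or θ, so ∂L/∂z = 0 and
    ∂L/∂z' = z' / sqrt(121 + z'^2).
The Euler-Lagrange equation gives
    d/dθ( z' / sqrt(121 + z'^2) ) = 0,
so z' is constant. Integrating once:
    z(θ) = a θ + b,
a helix on the cylinder (a straight line when the cylinder is unrolled). The constants a, b are determined by the endpoint conditions.
With endpoint conditions z(0) = 2 and z(π/2) = 11: from z(0) = b we get b = 2, and a·π/2 + 2 = 11 gives a = 18/π, so
    z(θ) = (18/π) θ + 2.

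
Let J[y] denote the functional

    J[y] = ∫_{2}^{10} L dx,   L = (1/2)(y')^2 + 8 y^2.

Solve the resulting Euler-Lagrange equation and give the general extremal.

The Lagrangian is L = (1/2)(y')^2 + 8 y^2.
∂L/∂y = 16y.
∂L/∂y' = y'.
The Euler-Lagrange equation d/dx(∂L/∂y') − ∂L/∂y = 0 becomes:
    y'' - 16 y = 0
General solution: y(x) = A e^(4x) + B e^(-4x), where A and B are arbitrary constants fixed by the endpoint conditions.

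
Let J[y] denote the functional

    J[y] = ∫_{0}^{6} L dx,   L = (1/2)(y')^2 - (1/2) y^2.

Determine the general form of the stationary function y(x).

The Lagrangian is L = (1/2)(y')^2 - (1/2) y^2.
∂L/∂y = -y.
∂L/∂y' = y'.
The Euler-Lagrange equation d/dx(∂L/∂y') − ∂L/∂y = 0 becomes:
    y'' + y = 0
General solution: y(x) = A sin(x) + B cos(x), where A and B are arbitrary constants fixed by the endpoint conditions.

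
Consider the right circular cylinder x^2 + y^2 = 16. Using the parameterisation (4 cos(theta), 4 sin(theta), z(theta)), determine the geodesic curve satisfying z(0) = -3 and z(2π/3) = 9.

Parameterise the cylinder of radius R = 4 as
    r(θ) = (4 cos θ, 4 sin θ, z(θ)).
The arc-length element is
    ds = sqrt(16 + (dz/dθ)^2) dθ,
so the Lagrangian is L = sqrt(16 + z'^2).
L depends on z' only, not on z or θ, so ∂L/∂z = 0 and
    ∂L/∂z' = z' / sqrt(16 + z'^2).
The Euler-Lagrange equation gives
    d/dθ( z' / sqrt(16 + z'^2) ) = 0,
so z' is constant. Integrating once:
    z(θ) = a θ + b,
a helix on the cylinder (a straight line when the cylinder is unrolled). The constants a, b are determined by the endpoint conditions.
With endpoint conditions z(0) = -3 and z(2π/3) = 9: from z(0) = b we get b = -3, and a·2π/3 + -3 = 9 gives a = 18/π, so
    z(θ) = (18/π) θ − 3.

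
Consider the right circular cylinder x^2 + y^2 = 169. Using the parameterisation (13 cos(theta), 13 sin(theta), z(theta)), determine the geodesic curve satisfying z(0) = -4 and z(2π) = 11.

Parameterise the cylinder of radius R = 13 as
    r(θ) = (13 cos θ, 13 sin θ, z(θ)).
The arc-length element is
    ds = sqrt(169 + (dz/dθ)^2) dθ,
so the Lagrangian is L = sqrt(169 + z'^2).
L depends on z' only, not on z or θ, so ∂L/∂z = 0 and
    ∂L/∂z' = z' / sqrt(169 + z'^2).
The Euler-Lagrange equation gives
    d/dθ( z' / sqrt(169 + z'^2) ) = 0,
so z' is constant. Integrating once:
    z(θ) = a θ + b,
a helix on the cylinder (a straight line when the cylinder is unrolled). The constants a, b are determined by the endpoint conditions.
With endpoint conditions z(0) = -4 and z(2π) = 11: from z(0) = b we get b = -4, and a·2π + -4 = 11 gives a = 15/(2π), so
    z(θ) = (15/(2π)) θ − 4.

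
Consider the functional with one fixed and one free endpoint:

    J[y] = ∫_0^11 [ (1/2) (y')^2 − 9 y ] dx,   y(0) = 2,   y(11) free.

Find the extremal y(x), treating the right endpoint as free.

The Lagrangian L = (1/2) (y')^2 − 9 y gives
    ∂L/∂y = −9,   ∂L/∂y' = y'.
Euler-Lagrange: d/dx(y') − (−9) = 0, i.e. y'' + 9 = 0, so
    y(x) = −(9/2) x^2 + C1 x + C2.
Fixed left endpoint y(0) = 2 ⇒ C2 = 2.
The right endpoint x = 11 is free, so the natural (transversality) condition is ∂L/∂y' |_{x=11} = 0, i.e. y'(11) = 0.
Compute y'(x) = −9 x + C1, so y'(11) = −99 + C1 = 0 ⇒ C1 = 99.
Therefore the extremal is
    y(x) = −(9/2) x^2 + 99 x + 2.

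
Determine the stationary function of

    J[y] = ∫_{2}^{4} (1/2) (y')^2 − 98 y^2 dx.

The Lagrangian is L = (1/2) (y')^2 − 98 y^2.
Compute ∂L/∂y = -196y, ∂L/∂y' = y'.
The Euler-Lagrange equation d/dx(∂L/∂y') − ∂L/∂y = 0 reduces to
    y'' + 196 y = 0.
Its general solution is
    y(x) = A sin(14x) + B cos(14x),
with A, B fixed by the endpoint conditions.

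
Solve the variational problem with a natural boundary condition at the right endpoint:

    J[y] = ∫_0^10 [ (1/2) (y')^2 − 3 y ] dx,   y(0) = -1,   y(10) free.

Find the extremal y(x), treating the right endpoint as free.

The Lagrangian L = (1/2) (y')^2 − 3 y gives
    ∂L/∂y = −3,   ∂L/∂y' = y'.
Euler-Lagrange: d/dx(y') − (−3) = 0, i.e. y'' + 3 = 0, so
    y(x) = −(3/2) x^2 + C1 x + C2.
Fixed left endpoint y(0) = -1 ⇒ C2 = -1.
The right endpoint x = 10 is free, so the natural (transversality) condition is ∂L/∂y' |_{x=10} = 0, i.e. y'(10) = 0.
Compute y'(x) = −3 x + C1, so y'(10) = −30 + C1 = 0 ⇒ C1 = 30.
Therefore the extremal is
    y(x) = −(3/2) x^2 + 30 x − 1.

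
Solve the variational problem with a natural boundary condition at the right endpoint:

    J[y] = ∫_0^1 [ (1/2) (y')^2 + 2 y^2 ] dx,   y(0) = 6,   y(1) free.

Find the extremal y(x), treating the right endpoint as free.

The Lagrangian L = (1/2) (y')^2 + 2 y^2 gives
    ∂L/∂y = 4 y,   ∂L/∂y' = y'.
Euler-Lagrange: y'' − 4 y = 0.
With k = 2, the general solution is
    y(x) = A cosh(2 x) + B sinh(2 x).
Fixed left endpoint y(0) = 6 ⇒ A = 6.
The right endpoint x = 1 is free, so the natural (transversality) condition is ∂L/∂y' |_{x=1} = 0, i.e. y'(1) = 0.
Compute y'(x) = A k sinh(k x) + B k cosh(k x), so
    y'(1) = A k sinh(k·1) + B k cosh(k·1) = 0
    ⇒ B = −A tanh(k·1) = − 6 tanh(2·1).
Therefore the extremal is
    y(x) = 6 cosh(2 x) − 6 tanh(2·1) sinh(2 x).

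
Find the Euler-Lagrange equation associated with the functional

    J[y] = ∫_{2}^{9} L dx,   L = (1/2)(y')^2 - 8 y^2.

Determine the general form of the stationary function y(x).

The Lagrangian is L = (1/2)(y')^2 - 8 y^2.
∂L/∂y = -16y.
∂L/∂y' = y'.
The Euler-Lagrange equation d/dx(∂L/∂y') − ∂L/∂y = 0 becomes:
    y'' + 16 y = 0
General solution: y(x) = A sin(4x) + B cos(4x), where A and B are arbitrary constants fixed by the endpoint conditions.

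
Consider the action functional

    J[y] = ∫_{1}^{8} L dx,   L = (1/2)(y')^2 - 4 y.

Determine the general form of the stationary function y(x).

The Lagrangian is L = (1/2)(y')^2 - 4 y.
∂L/∂y = -4.
∂L/∂y' = y'.
The Euler-Lagrange equation d/dx(∂L/∂y') − ∂L/∂y = 0 becomes:
    y'' + 4 = 0
General solution: y(x) = -2 x^2 + A x + B, where A and B are arbitrary constants fixed by the endpoint conditions.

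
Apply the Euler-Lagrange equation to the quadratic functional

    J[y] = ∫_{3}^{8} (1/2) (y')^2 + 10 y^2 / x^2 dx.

The Lagrangian is L = (1/2) (y')^2 + 10 y^2 / x^2.
Compute ∂L/∂y = 20y/x^2, ∂L/∂y' = y'.
The Euler-Lagrange equation d/dx(∂L/∂y') − ∂L/∂y = 0 reduces to
    y'' − 20/x^2 · y = 0  (x > 0).
Its general solution is
    y(x) = A x^5 + B x^(-4),
with A, B fixed by the endpoint conditions.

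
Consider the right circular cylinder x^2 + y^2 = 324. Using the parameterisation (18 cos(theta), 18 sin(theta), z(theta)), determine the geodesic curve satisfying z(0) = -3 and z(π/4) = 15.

Parameterise the cylinder of radius R = 18 as
    r(θ) = (18 cos θ, 18 sin θ, z(θ)).
The arc-length element is
    ds = sqrt(324 + (dz/dθ)^2) dθ,
so the Lagrangian is L = sqrt(324 + z'^2).
L depends on z' only, not on z or θ, so ∂L/∂z = 0 and
    ∂L/∂z' = z' / sqrt(324 + z'^2).
The Euler-Lagrange equation gives
    d/dθ( z' / sqrt(324 + z'^2) ) = 0,
so z' is constant. Integrating once:
    z(θ) = a θ + b,
a helix on the cylinder (a straight line when the cylinder is unrolled). The constants a, b are determined by the endpoint conditions.
With endpoint conditions z(0) = -3 and z(π/4) = 15: from z(0) = b we get b = -3, and a·π/4 + -3 = 15 gives a = 72/π, so
    z(θ) = (72/π) θ − 3.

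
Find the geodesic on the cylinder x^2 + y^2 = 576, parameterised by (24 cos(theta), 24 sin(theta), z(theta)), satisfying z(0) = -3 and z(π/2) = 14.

Parameterise the cylinder of radius R = 24 as
    r(θ) = (24 cos θ, 24 sin θ, z(θ)).
The arc-length element is
    ds = sqrt(576 + (dz/dθ)^2) dθ,
so the Lagrangian is L = sqrt(576 + z'^2).
L depends on z' only, not on z or θ, so ∂L/∂z = 0 and
    ∂L/∂z' = z' / sqrt(576 + z'^2).
The Euler-Lagrange equation gives
    d/dθ( z' / sqrt(576 + z'^2) ) = 0,
so z' is constant. Integrating once:
    z(θ) = a θ + b,
a helix on the cylinder (a straight line when the cylinder is unrolled). The constants a, b are determined by the endpoint conditions.
With endpoint conditions z(0) = -3 and z(π/2) = 14: from z(0) = b we get b = -3, and a·π/2 + -3 = 14 gives a = 34/π, so
    z(θ) = (34/π) θ − 3.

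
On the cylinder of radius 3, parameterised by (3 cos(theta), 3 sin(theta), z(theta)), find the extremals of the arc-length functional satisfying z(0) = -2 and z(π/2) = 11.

Parameterise the cylinder of radius R = 3 as
    r(θ) = (3 cos θ, 3 sin θ, z(θ)).
The arc-length element is
    ds = sqrt(9 + (dz/dθ)^2) dθ,
so the Lagrangian is L = sqrt(9 + z'^2).
L depends on z' only, not on z or θ, so ∂L/∂z = 0 and
    ∂L/∂z' = z' / sqrt(9 + z'^2).
The Euler-Lagrange equation gives
    d/dθ( z' / sqrt(9 + z'^2) ) = 0,
so z' is constant. Integrating once:
    z(θ) = a θ + b,
a helix on the cylinder (a straight line when the cylinder is unrolled). The constants a, b are determined by the endpoint conditions.
With endpoint conditions z(0) = -2 and z(π/2) = 11: from z(0) = b we get b = -2, and a·π/2 + -2 = 11 gives a = 26/π, so
    z(θ) = (26/π) θ − 2.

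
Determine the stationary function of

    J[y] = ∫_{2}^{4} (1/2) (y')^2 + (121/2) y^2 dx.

The Lagrangian is L = (1/2) (y')^2 + (121/2) y^2.
Compute ∂L/∂y = 121y, ∂L/∂y' = y'.
The Euler-Lagrange equation d/dx(∂L/∂y') − ∂L/∂y = 0 reduces to
    y'' − 121 y = 0.
Its general solution is
    y(x) = A e^(11x) + B e^(−11x),
with A, B fixed by the endpoint conditions.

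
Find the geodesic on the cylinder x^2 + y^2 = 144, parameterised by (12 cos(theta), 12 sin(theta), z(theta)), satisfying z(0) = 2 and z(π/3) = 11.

Parameterise the cylinder of radius R = 12 as
    r(θ) = (12 cos θ, 12 sin θ, z(θ)).
The arc-length element is
    ds = sqrt(144 + (dz/dθ)^2) dθ,
so the Lagrangian is L = sqrt(144 + z'^2).
L depends on z' only, not on z or θ, so ∂L/∂z = 0 and
    ∂L/∂z' = z' / sqrt(144 + z'^2).
The Euler-Lagrange equation gives
    d/dθ( z' / sqrt(144 + z'^2) ) = 0,
so z' is constant. Integrating once:
    z(θ) = a θ + b,
a helix on the cylinder (a straight line when the cylinder is unrolled). The constants a, b are determined by the endpoint conditions.
With endpoint conditions z(0) = 2 and z(π/3) = 11: from z(0) = b we get b = 2, and a·π/3 + 2 = 11 gives a = 27/π, so
    z(θ) = (27/π) θ + 2.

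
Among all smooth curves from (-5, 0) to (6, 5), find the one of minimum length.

Arc-length functional: J[y] = ∫ sqrt(1 + (y')^2) dx.
Lagrangian L = sqrt(1 + (y')^2) has no explicit y dependence, so ∂L/∂y = 0 and the Euler-Lagrange equation gives
    d/dx( y' / sqrt(1 + (y')^2) ) = 0  ⇒  y' / sqrt(1 + (y')^2) = const.
Hence y' is constant, so y(x) is affine.
Fitting the endpoints (-5, 0) and (6, 5):
    slope m = (5 − 0) / (6 − (-5)) = 5/11,
    intercept c = 0 − m·(-5) = 25/11.
Extremal: y(x) = (5/11) x + 25/11.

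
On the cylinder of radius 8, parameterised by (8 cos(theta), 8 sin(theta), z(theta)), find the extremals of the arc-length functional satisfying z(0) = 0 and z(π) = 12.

Parameterise the cylinder of radius R = 8 as
    r(θ) = (8 cos θ, 8 sin θ, z(θ)).
The arc-length element is
    ds = sqrt(64 + (dz/dθ)^2) dθ,
so the Lagrangian is L = sqrt(64 + z'^2).
L depends on z' only, not on z or θ, so ∂L/∂z = 0 and
    ∂L/∂z' = z' / sqrt(64 + z'^2).
The Euler-Lagrange equation gives
    d/dθ( z' / sqrt(64 + z'^2) ) = 0,
so z' is constant. Integrating once:
    z(θ) = a θ + b,
a helix on the cylinder (a straight line when the cylinder is unrolled). The constants a, b are determined by the endpoint conditions.
With endpoint conditions z(0) = 0 and z(π) = 12: from z(0) = b we get b = 0, and a·π + 0 = 12 gives a = 12/π, so
    z(θ) = (12/π) θ.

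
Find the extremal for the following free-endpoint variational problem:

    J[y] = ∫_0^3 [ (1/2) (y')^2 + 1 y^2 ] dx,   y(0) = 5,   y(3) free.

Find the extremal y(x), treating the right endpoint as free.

The Lagrangian L = (1/2) (y')^2 + 1 y^2 gives
    ∂L/∂y = 2 y,   ∂L/∂y' = y'.
Euler-Lagrange: y'' − 2 y = 0.
With k = sqrt(2), the general solution is
    y(x) = A cosh(sqrt(2) x) + B sinh(sqrt(2) x).
Fixed left endpoint y(0) = 5 ⇒ A = 5.
The right endpoint x = 3 is free, so the natural (transversality) condition is ∂L/∂y' |_{x=3} = 0, i.e. y'(3) = 0.
Compute y'(x) = A k sinh(k x) + B k cosh(k x), so
    y'(3) = A k sinh(k·3) + B k cosh(k·3) = 0
    ⇒ B = −A tanh(k·3) = − 5 tanh(sqrt(2)·3).
Therefore the extremal is
    y(x) = 5 cosh(sqrt(2) x) − 5 tanh(sqrt(2)·3) sinh(sqrt(2) x).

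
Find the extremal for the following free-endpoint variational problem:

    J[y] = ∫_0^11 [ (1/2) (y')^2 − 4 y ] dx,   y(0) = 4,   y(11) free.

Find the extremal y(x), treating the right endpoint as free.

The Lagrangian L = (1/2) (y')^2 − 4 y gives
    ∂L/∂y = −4,   ∂L/∂y' = y'.
Euler-Lagrange: d/dx(y') − (−4) = 0, i.e. y'' + 4 = 0, so
    y(x) = −(4/2) x^2 + C1 x + C2.
Fixed left endpoint y(0) = 4 ⇒ C2 = 4.
The right endpoint x = 11 is free, so the natural (transversality) condition is ∂L/∂y' |_{x=11} = 0, i.e. y'(11) = 0.
Compute y'(x) = −4 x + C1, so y'(11) = −44 + C1 = 0 ⇒ C1 = 44.
Therefore the extremal is
    y(x) = −2 x^2 + 44 x + 4.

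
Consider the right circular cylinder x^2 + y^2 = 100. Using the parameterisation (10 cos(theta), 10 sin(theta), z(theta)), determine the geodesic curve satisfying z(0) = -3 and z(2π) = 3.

Parameterise the cylinder of radius R = 10 as
    r(θ) = (10 cos θ, 10 sin θ, z(θ)).
The arc-length element is
    ds = sqrt(100 + (dz/dθ)^2) dθ,
so the Lagrangian is L = sqrt(100 + z'^2).
L depends on z' only, not on z or θ, so ∂L/∂z = 0 and
    ∂L/∂z' = z' / sqrt(100 + z'^2).
The Euler-Lagrange equation gives
    d/dθ( z' / sqrt(100 + z'^2) ) = 0,
so z' is constant. Integrating once:
    z(θ) = a θ + b,
a helix on the cylinder (a straight line when the cylinder is unrolled). The constants a, b are determined by the endpoint conditions.
With endpoint conditions z(0) = -3 and z(2π) = 3: from z(0) = b we get b = -3, and a·2π + -3 = 3 gives a = 3/π, so
    z(θ) = (3/π) θ − 3.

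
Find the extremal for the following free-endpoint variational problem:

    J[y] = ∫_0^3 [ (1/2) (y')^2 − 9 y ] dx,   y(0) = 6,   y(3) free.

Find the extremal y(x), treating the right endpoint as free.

The Lagrangian L = (1/2) (y')^2 − 9 y gives
    ∂L/∂y = −9,   ∂L/∂y' = y'.
Euler-Lagrange: d/dx(y') − (−9) = 0, i.e. y'' + 9 = 0, so
    y(x) = −(9/2) x^2 + C1 x + C2.
Fixed left endpoint y(0) = 6 ⇒ C2 = 6.
The right endpoint x = 3 is free, so the natural (transversality) condition is ∂L/∂y' |_{x=3} = 0, i.e. y'(3) = 0.
Compute y'(x) = −9 x + C1, so y'(3) = −27 + C1 = 0 ⇒ C1 = 27.
Therefore the extremal is
    y(x) = −(9/2) x^2 + 27 x + 6.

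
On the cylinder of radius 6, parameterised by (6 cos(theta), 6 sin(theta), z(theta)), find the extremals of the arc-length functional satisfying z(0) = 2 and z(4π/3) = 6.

Parameterise the cylinder of radius R = 6 as
    r(θ) = (6 cos θ, 6 sin θ, z(θ)).
The arc-length element is
    ds = sqrt(36 + (dz/dθ)^2) dθ,
so the Lagrangian is L = sqrt(36 + z'^2).
L depends on z' only, not on z or θ, so ∂L/∂z = 0 and
    ∂L/∂z' = z' / sqrt(36 + z'^2).
The Euler-Lagrange equation gives
    d/dθ( z' / sqrt(36 + z'^2) ) = 0,
so z' is constant. Integrating once:
    z(θ) = a θ + b,
a helix on the cylinder (a straight line when the cylinder is unrolled). The constants a, b are determined by the endpoint conditions.
With endpoint conditions z(0) = 2 and z(4π/3) = 6: from z(0) = b we get b = 2, and a·4π/3 + 2 = 6 gives a = 3/π, so
    z(θ) = (3/π) θ + 2.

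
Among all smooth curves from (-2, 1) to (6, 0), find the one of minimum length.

Arc-length functional: J[y] = ∫ sqrt(1 + (y')^2) dx.
Lagrangian L = sqrt(1 + (y')^2) has no explicit y dependence, so ∂L/∂y = 0 and the Euler-Lagrange equation gives
    d/dx( y' / sqrt(1 + (y')^2) ) = 0  ⇒  y' / sqrt(1 + (y')^2) = const.
Hence y' is constant, so y(x) is affine.
Fitting the endpoints (-2, 1) and (6, 0):
    slope m = (0 − 1) / (6 − (-2)) = -1/8,
    intercept c = 1 − m·(-2) = 3/4.
Extremal: y(x) = (-1/8) x + 3/4.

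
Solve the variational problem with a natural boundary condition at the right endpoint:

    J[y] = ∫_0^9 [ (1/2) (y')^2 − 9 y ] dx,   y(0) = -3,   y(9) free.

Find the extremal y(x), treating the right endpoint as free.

The Lagrangian L = (1/2) (y')^2 − 9 y gives
    ∂L/∂y = −9,   ∂L/∂y' = y'.
Euler-Lagrange: d/dx(y') − (−9) = 0, i.e. y'' + 9 = 0, so
    y(x) = −(9/2) x^2 + C1 x + C2.
Fixed left endpoint y(0) = -3 ⇒ C2 = -3.
The right endpoint x = 9 is free, so the natural (transversality) condition is ∂L/∂y' |_{x=9} = 0, i.e. y'(9) = 0.
Compute y'(x) = −9 x + C1, so y'(9) = −81 + C1 = 0 ⇒ C1 = 81.
Therefore the extremal is
    y(x) = −(9/2) x^2 + 81 x − 3.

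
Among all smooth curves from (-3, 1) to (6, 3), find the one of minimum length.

Arc-length functional: J[y] = ∫ sqrt(1 + (y')^2) dx.
Lagrangian L = sqrt(1 + (y')^2) has no explicit y dependence, so ∂L/∂y = 0 and the Euler-Lagrange equation gives
    d/dx( y' / sqrt(1 + (y')^2) ) = 0  ⇒  y' / sqrt(1 + (y')^2) = const.
Hence y' is constant, so y(x) is affine.
Fitting the endpoints (-3, 1) and (6, 3):
    slope m = (3 − 1) / (6 − (-3)) = 2/9,
    intercept c = 1 − m·(-3) = 5/3.
Extremal: y(x) = (2/9) x + 5/3.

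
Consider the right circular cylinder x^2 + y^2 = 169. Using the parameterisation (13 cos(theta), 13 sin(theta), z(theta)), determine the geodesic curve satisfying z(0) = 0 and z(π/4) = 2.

Parameterise the cylinder of radius R = 13 as
    r(θ) = (13 cos θ, 13 sin θ, z(θ)).
The arc-length element is
    ds = sqrt(169 + (dz/dθ)^2) dθ,
so the Lagrangian is L = sqrt(169 + z'^2).
L depends on z' only, not on z or θ, so ∂L/∂z = 0 and
    ∂L/∂z' = z' / sqrt(169 + z'^2).
The Euler-Lagrange equation gives
    d/dθ( z' / sqrt(169 + z'^2) ) = 0,
so z' is constant. Integrating once:
    z(θ) = a θ + b,
a helix on the cylinder (a straight line when the cylinder is unrolled). The constants a, b are determined by the endpoint conditions.
With endpoint conditions z(0) = 0 and z(π/4) = 2: from z(0) = b we get b = 0, and a·π/4 + 0 = 2 gives a = 8/π, so
    z(θ) = (8/π) θ.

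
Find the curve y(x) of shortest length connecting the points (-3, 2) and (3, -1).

Arc-length functional: J[y] = ∫ sqrt(1 + (y')^2) dx.
Lagrangian L = sqrt(1 + (y')^2) has no explicit y dependence, so ∂L/∂y = 0 and the Euler-Lagrange equation gives
    d/dx( y' / sqrt(1 + (y')^2) ) = 0  ⇒  y' / sqrt(1 + (y')^2) = const.
Hence y' is constant, so y(x) is affine.
Fitting the endpoints (-3, 2) and (3, -1):
    slope m = ((-1) − 2) / (3 − (-3)) = -1/2,
    intercept c = 2 − m·(-3) = 1/2.
Extremal: y(x) = (-1/2) x + 1/2.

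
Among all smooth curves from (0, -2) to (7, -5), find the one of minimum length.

Arc-length functional: J[y] = ∫ sqrt(1 + (y')^2) dx.
Lagrangian L = sqrt(1 + (y')^2) has no explicit y dependence, so ∂L/∂y = 0 and the Euler-Lagrange equation gives
    d/dx( y' / sqrt(1 + (y')^2) ) = 0  ⇒  y' / sqrt(1 + (y')^2) = const.
Hence y' is constant, so y(x) is affine.
Fitting the endpoints (0, -2) and (7, -5):
    slope m = ((-5) − (-2)) / (7 − 0) = -3/7,
    intercept c = (-2) − m·0 = -2.
Extremal: y(x) = (-3/7) x - 2.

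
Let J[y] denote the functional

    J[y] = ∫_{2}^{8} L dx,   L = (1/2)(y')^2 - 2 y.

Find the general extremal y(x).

The Lagrangian is L = (1/2)(y')^2 - 2 y.
∂L/∂y = -2.
∂L/∂y' = y'.
The Euler-Lagrange equation d/dx(∂L/∂y') − ∂L/∂y = 0 becomes:
    y'' + 2 = 0
General solution: y(x) = -x^2 + A x + B, where A and B are arbitrary constants fixed by the endpoint conditions.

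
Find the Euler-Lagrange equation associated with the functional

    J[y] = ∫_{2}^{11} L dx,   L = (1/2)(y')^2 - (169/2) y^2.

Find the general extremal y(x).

The Lagrangian is L = (1/2)(y')^2 - (169/2) y^2.
∂L/∂y = -169y.
∂L/∂y' = y'.
The Euler-Lagrange equation d/dx(∂L/∂y') − ∂L/∂y = 0 becomes:
    y'' + 169 y = 0
General solution: y(x) = A sin(13x) + B cos(13x), where A and B are arbitrary constants fixed by the endpoint conditions.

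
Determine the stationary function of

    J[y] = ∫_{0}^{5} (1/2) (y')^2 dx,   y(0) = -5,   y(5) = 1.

The Lagrangian is L = (1/2) (y')^2.
Compute ∂L/∂y = 0, ∂L/∂y' = y'.
The Euler-Lagrange equation d/dx(∂L/∂y') − ∂L/∂y = 0 reduces to
    y'' = 0.
Its general solution is
    y(x) = A x + B,
with A, B fixed by the endpoint conditions.
Applying the endpoint conditions y(0) = -5 and y(5) = 1: solve A·0 + B = -5 and A·5 + B = 1. Subtracting gives A(5 − 0) = 1 − -5, so A = 6/5, and B = -5 − A·0 = -5. Therefore
    y(x) = (6/5) x - 5.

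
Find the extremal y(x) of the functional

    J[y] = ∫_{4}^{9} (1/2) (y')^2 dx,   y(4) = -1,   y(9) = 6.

The Lagrangian is L = (1/2) (y')^2.
Compute ∂L/∂y = 0, ∂L/∂y' = y'.
The Euler-Lagrange equation d/dx(∂L/∂y') − ∂L/∂y = 0 reduces to
    y'' = 0.
Its general solution is
    y(x) = A x + B,
with A, B fixed by the endpoint conditions.
Applying the endpoint conditions y(4) = -1 and y(9) = 6: solve A·4 + B = -1 and A·9 + B = 6. Subtracting gives A(9 − 4) = 6 − -1, so A = 7/5, and B = -1 − A·4 = -33/5. Therefore
    y(x) = (7/5) x - 33/5.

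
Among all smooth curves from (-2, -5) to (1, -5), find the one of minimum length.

Arc-length functional: J[y] = ∫ sqrt(1 + (y')^2) dx.
Lagrangian L = sqrt(1 + (y')^2) has no explicit y dependence, so ∂L/∂y = 0 and the Euler-Lagrange equation gives
    d/dx( y' / sqrt(1 + (y')^2) ) = 0  ⇒  y' / sqrt(1 + (y')^2) = const.
Hence y' is constant, so y(x) is affine.
Fitting the endpoints (-2, -5) and (1, -5):
    slope m = ((-5) − (-5)) / (1 − (-2)) = 0,
    intercept c = (-5) − m·(-2) = -5.
Extremal: y(x) = -5.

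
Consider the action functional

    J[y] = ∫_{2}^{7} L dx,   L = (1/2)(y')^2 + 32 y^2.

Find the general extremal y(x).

The Lagrangian is L = (1/2)(y')^2 + 32 y^2.
∂L/∂y = 64y.
∂L/∂y' = y'.
The Euler-Lagrange equation d/dx(∂L/∂y') − ∂L/∂y = 0 becomes:
    y'' - 64 y = 0
General solution: y(x) = A e^(8x) + B e^(-8x), where A and B are arbitrary constants fixed by the endpoint conditions.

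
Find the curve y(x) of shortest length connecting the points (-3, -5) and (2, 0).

Arc-length functional: J[y] = ∫ sqrt(1 + (y')^2) dx.
Lagrangian L = sqrt(1 + (y')^2) has no explicit y dependence, so ∂L/∂y = 0 and the Euler-Lagrange equation gives
    d/dx( y' / sqrt(1 + (y')^2) ) = 0  ⇒  y' / sqrt(1 + (y')^2) = const.
Hence y' is constant, so y(x) is affine.
Fitting the endpoints (-3, -5) and (2, 0):
    slope m = (0 − (-5)) / (2 − (-3)) = 1,
    intercept c = (-5) − m·(-3) = -2.
Extremal: y(x) = x - 2.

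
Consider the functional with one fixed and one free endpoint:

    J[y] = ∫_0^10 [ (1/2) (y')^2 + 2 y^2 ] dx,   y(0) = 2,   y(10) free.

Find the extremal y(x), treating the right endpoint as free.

The Lagrangian L = (1/2) (y')^2 + 2 y^2 gives
    ∂L/∂y = 4 y,   ∂L/∂y' = y'.
Euler-Lagrange: y'' − 4 y = 0.
With k = 2, the general solution is
    y(x) = A cosh(2 x) + B sinh(2 x).
Fixed left endpoint y(0) = 2 ⇒ A = 2.
The right endpoint x = 10 is free, so the natural (transversality) condition is ∂L/∂y' |_{x=10} = 0, i.e. y'(10) = 0.
Compute y'(x) = A k sinh(k x) + B k cosh(k x), so
    y'(10) = A k sinh(k·10) + B k cosh(k·10) = 0
    ⇒ B = −A tanh(k·10) = − 2 tanh(2·10).
Therefore the extremal is
    y(x) = 2 cosh(2 x) − 2 tanh(2·10) sinh(2 x).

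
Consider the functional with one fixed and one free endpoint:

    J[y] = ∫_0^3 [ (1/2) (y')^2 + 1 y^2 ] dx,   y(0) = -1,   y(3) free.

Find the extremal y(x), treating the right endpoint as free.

The Lagrangian L = (1/2) (y')^2 + 1 y^2 gives
    ∂L/∂y = 2 y,   ∂L/∂y' = y'.
Euler-Lagrange: y'' − 2 y = 0.
With k = sqrt(2), the general solution is
    y(x) = A cosh(sqrt(2) x) + B sinh(sqrt(2) x).
Fixed left endpoint y(0) = -1 ⇒ A = -1.
The right endpoint x = 3 is free, so the natural (transversality) condition is ∂L/∂y' |_{x=3} = 0, i.e. y'(3) = 0.
Compute y'(x) = A k sinh(k x) + B k cosh(k x), so
    y'(3) = A k sinh(k·3) + B k cosh(k·3) = 0
    ⇒ B = −A tanh(k·3) = tanh(sqrt(2)·3).
Therefore the extremal is
    y(x) = −cosh(sqrt(2) x) + tanh(sqrt(2)·3) sinh(sqrt(2) x).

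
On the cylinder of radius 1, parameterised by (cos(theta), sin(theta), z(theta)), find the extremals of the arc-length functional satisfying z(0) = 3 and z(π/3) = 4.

Parameterise the cylinder of radius R = 1 as
    r(θ) = (cos θ, sin θ, z(θ)).
The arc-length element is
    ds = sqrt(1 + (dz/dθ)^2) dθ,
so the Lagrangian is L = sqrt(1 + z'^2).
L depends on z' only, not on z or θ, so ∂L/∂z = 0 and
    ∂L/∂z' = z' / sqrt(1 + z'^2).
The Euler-Lagrange equation gives
    d/dθ( z' / sqrt(1 + z'^2) ) = 0,
so z' is constant. Integrating once:
    z(θ) = a θ + b,
a helix on the cylinder (a straight line when the cylinder is unrolled). The constants a, b are determined by the endpoint conditions.
With endpoint conditions z(0) = 3 and z(π/3) = 4: from z(0) = b we get b = 3, and a·π/3 + 3 = 4 gives a = 3/π, so
    z(θ) = (3/π) θ + 3.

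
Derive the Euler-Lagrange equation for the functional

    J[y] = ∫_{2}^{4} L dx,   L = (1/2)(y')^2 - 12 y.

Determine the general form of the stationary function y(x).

The Lagrangian is L = (1/2)(y')^2 - 12 y.
∂L/∂y = -12.
∂L/∂y' = y'.
The Euler-Lagrange equation d/dx(∂L/∂y') − ∂L/∂y = 0 becomes:
    y'' + 12 = 0
General solution: y(x) = -6 x^2 + A x + B, where A and B are arbitrary constants fixed by the endpoint conditions.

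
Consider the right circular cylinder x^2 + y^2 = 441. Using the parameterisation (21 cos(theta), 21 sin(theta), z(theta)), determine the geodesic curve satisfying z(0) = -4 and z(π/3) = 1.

Parameterise the cylinder of radius R = 21 as
    r(θ) = (21 cos θ, 21 sin θ, z(θ)).
The arc-length element is
    ds = sqrt(441 + (dz/dθ)^2) dθ,
so the Lagrangian is L = sqrt(441 + z'^2).
L depends on z' only, not on z or θ, so ∂L/∂z = 0 and
    ∂L/∂z' = z' / sqrt(441 + z'^2).
The Euler-Lagrange equation gives
    d/dθ( z' / sqrt(441 + z'^2) ) = 0,
so z' is constant. Integrating once:
    z(θ) = a θ + b,
a helix on the cylinder (a straight line when the cylinder is unrolled). The constants a, b are determined by the endpoint conditions.
With endpoint conditions z(0) = -4 and z(π/3) = 1: from z(0) = b we get b = -4, and a·π/3 + -4 = 1 gives a = 15/π, so
    z(θ) = (15/π) θ − 4.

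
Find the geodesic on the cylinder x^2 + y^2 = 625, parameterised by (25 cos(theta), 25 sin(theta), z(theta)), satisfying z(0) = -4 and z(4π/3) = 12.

Parameterise the cylinder of radius R = 25 as
    r(θ) = (25 cos θ, 25 sin θ, z(θ)).
The arc-length element is
    ds = sqrt(625 + (dz/dθ)^2) dθ,
so the Lagrangian is L = sqrt(625 + z'^2).
L depends on z' only, not on z or θ, so ∂L/∂z = 0 and
    ∂L/∂z' = z' / sqrt(625 + z'^2).
The Euler-Lagrange equation gives
    d/dθ( z' / sqrt(625 + z'^2) ) = 0,
so z' is constant. Integrating once:
    z(θ) = a θ + b,
a helix on the cylinder (a straight line when the cylinder is unrolled). The constants a, b are determined by the endpoint conditions.
With endpoint conditions z(0) = -4 and z(4π/3) = 12: from z(0) = b we get b = -4, and a·4π/3 + -4 = 12 gives a = 12/π, so
    z(θ) = (12/π) θ − 4.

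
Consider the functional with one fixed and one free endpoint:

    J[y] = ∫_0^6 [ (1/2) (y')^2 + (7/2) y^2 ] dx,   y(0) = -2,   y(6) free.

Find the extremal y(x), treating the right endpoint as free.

The Lagrangian L = (1/2) (y')^2 + (7/2) y^2 gives
    ∂L/∂y = 7 y,   ∂L/∂y' = y'.
Euler-Lagrange: y'' − 7 y = 0.
With k = sqrt(7), the general solution is
    y(x) = A cosh(sqrt(7) x) + B sinh(sqrt(7) x).
Fixed left endpoint y(0) = -2 ⇒ A = -2.
The right endpoint x = 6 is free, so the natural (transversality) condition is ∂L/∂y' |_{x=6} = 0, i.e. y'(6) = 0.
Compute y'(x) = A k sinh(k x) + B k cosh(k x), so
    y'(6) = A k sinh(k·6) + B k cosh(k·6) = 0
    ⇒ B = −A tanh(k·6) = 2 tanh(sqrt(7)·6).
Therefore the extremal is
    y(x) = −2 cosh(sqrt(7) x) + 2 tanh(sqrt(7)·6) sinh(sqrt(7) x).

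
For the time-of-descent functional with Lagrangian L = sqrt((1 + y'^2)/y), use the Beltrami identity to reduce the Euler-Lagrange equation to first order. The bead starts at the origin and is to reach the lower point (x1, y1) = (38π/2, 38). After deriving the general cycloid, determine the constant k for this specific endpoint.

The Lagrangian L = sqrt((1 + y'^2) / y) has no explicit x dependence, so the Beltrami identity applies:
    L − y' ∂L/∂y' = C.
Compute ∂L/∂y' = y' / sqrt(y (1 + y'^2)).
Substitute:
    sqrt((1 + y'^2)/y) − y'·y' / sqrt(y (1 + y'^2))
    = (1 + y'^2) / sqrt(y (1 + y'^2)) − y'^2 / sqrt(y (1 + y'^2))
    = 1 / sqrt(y (1 + y'^2)) = C.
Squaring and rearranging gives the first integral
    y (1 + y'^2) = 1/C^2 =: k   (constant).
Solving this first-order ODE by the substitution
    y = (k/2)(1 − cos θ)
yields the cycloid parameterisation
    x(θ) = (k/2)(θ − sin θ),   y(θ) = (k/2)(1 − cos θ).
The constant k is fixed by the endpoint condition.
Now fit the given lower endpoint (x1, y1) = (38π/2, 38). At the bottom of the first arch (θ = π), the parametric equations give
    y(π) = (k/2)(1 − cos π) = k,
    x(π) = (k/2)(π − sin π) = kπ/2.
Matching y(π) = 38 gives k = 38, consistent with x(π) = 38π/2. Therefore the specific cycloid is
    x(θ) = (38/2)(θ − sin θ),   y(θ) = (38/2)(1 − cos θ).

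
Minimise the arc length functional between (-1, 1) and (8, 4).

Arc-length functional: J[y] = ∫ sqrt(1 + (y')^2) dx.
Lagrangian L = sqrt(1 + (y')^2) has no explicit y dependence, so ∂L/∂y = 0 and the Euler-Lagrange equation gives
    d/dx( y' / sqrt(1 + (y')^2) ) = 0  ⇒  y' / sqrt(1 + (y')^2) = const.
Hence y' is constant, so y(x) is affine.
Fitting the endpoints (-1, 1) and (8, 4):
    slope m = (4 − 1) / (8 − (-1)) = 1/3,
    intercept c = 1 − m·(-1) = 4/3.
Extremal: y(x) = (1/3) x + 4/3.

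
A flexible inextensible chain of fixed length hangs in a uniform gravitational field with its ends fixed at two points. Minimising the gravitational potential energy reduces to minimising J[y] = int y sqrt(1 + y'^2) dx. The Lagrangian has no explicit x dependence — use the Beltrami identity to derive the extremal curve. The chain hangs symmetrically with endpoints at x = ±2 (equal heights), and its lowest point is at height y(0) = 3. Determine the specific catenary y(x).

The Lagrangian L(y, y') = y sqrt(1 + y'^2) has no explicit x dependence, so the Beltrami identity applies:
    L − y' ∂L/∂y' = C.
Compute ∂L/∂y' = y · y' / sqrt(1 + y'^2). Then
    L − y' ∂L/∂y'
    = y sqrt(1 + y'^2) − y · y'^2 / sqrt(1 + y'^2)
    = y (1 + y'^2 − y'^2) / sqrt(1 + y'^2)
    = y / sqrt(1 + y'^2) = C.
Squaring gives y^2 = C^2 (1 + y'^2), i.e.
    y'^2 = y^2 / C^2 − 1.
Separating variables,
    dy / sqrt(y^2 − C^2) = dx / C,
and integrating gives arccosh(y / C) = (x − a)/C, so
    y(x) = C cosh((x − a)/C),
the catenary. The constants C and a are fixed by the two endpoint conditions (and, for the hanging-chain problem, the length constraint selects C).
Now fit the given data. The endpoints x = ±2 are symmetric at equal height, so the catenary is even about its minimum: a = 0 and y(x) = C cosh(x/C). The lowest point is y(0) = C cosh(0) = C, and we are told y(0) = 3, so C = 3. Therefore
    y(x) = 3 cosh(x/3),
and at the endpoints
    y(±2) = 3 cosh(2/3).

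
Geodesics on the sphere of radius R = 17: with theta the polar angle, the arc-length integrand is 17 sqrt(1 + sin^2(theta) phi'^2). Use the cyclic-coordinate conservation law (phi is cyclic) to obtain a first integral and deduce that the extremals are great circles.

On the sphere of radius R = 17 with spherical coordinates (θ, φ), the induced metric is
    ds^2 = 289(dθ^2 + sin^2(θ) dφ^2).
Parameterise by θ; the arc-length functional is
    J[φ] = ∫ 17 sqrt(1 + sin^2(θ) (dφ/dθ)^2) dθ,
so L = 17 sqrt(1 + sin^2(θ) φ'^2). Compute
    ∂L/∂φ = 0  (L has no explicit φ dependence),
    ∂L/∂φ' = 17 sin^2(θ) φ' / sqrt(1 + sin^2(θ) φ'^2).
Since ∂L/∂φ = 0, the Euler-Lagrange equation
    d/dθ(∂L/∂φ') − ∂L/∂φ = 0
reduces to d/dθ(∂L/∂φ') = 0, i.e. the momentum conjugate to φ is conserved:
    17 sin^2(θ) φ' / sqrt(1 + sin^2(θ) φ'^2) = C.
The overall factor of 17 is constant, so dividing through gives Clairaut's relation sin^2(θ) φ' / sqrt(1 + sin^2(θ) φ'^2) = C' (with C' = C/17). Solving for φ' and integrating gives the great-circle family
    cot(θ) = A cos(φ − φ_0),
i.e. the intersection of the sphere with a plane through the origin. The two constants A and φ_0 (equivalently C and one phase) are fixed by the two endpoint conditions.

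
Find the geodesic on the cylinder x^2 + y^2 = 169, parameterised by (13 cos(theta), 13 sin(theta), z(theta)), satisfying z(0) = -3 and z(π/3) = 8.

Parameterise the cylinder of radius R = 13 as
    r(θ) = (13 cos θ, 13 sin θ, z(θ)).
The arc-length element is
    ds = sqrt(169 + (dz/dθ)^2) dθ,
so the Lagrangian is L = sqrt(169 + z'^2).
L depends on z' only, not on z or θ, so ∂L/∂z = 0 and
    ∂L/∂z' = z' / sqrt(169 + z'^2).
The Euler-Lagrange equation gives
    d/dθ( z' / sqrt(169 + z'^2) ) = 0,
so z' is constant. Integrating once:
    z(θ) = a θ + b,
a helix on the cylinder (a straight line when the cylinder is unrolled). The constants a, b are determined by the endpoint conditions.
With endpoint conditions z(0) = -3 and z(π/3) = 8: from z(0) = b we get b = -3, and a·π/3 + -3 = 8 gives a = 33/π, so
    z(θ) = (33/π) θ − 3.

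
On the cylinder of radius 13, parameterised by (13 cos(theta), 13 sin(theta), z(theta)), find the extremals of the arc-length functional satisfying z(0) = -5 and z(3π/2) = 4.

Parameterise the cylinder of radius R = 13 as
    r(θ) = (13 cos θ, 13 sin θ, z(θ)).
The arc-length element is
    ds = sqrt(169 + (dz/dθ)^2) dθ,
so the Lagrangian is L = sqrt(169 + z'^2).
L depends on z' only, not on z or θ, so ∂L/∂z = 0 and
    ∂L/∂z' = z' / sqrt(169 + z'^2).
The Euler-Lagrange equation gives
    d/dθ( z' / sqrt(169 + z'^2) ) = 0,
so z' is constant. Integrating once:
    z(θ) = a θ + b,
a helix on the cylinder (a straight line when the cylinder is unrolled). The constants a, b are determined by the endpoint conditions.
With endpoint conditions z(0) = -5 and z(3π/2) = 4: from z(0) = b we get b = -5, and a·3π/2 + -5 = 4 gives a = 6/π, so
    z(θ) = (6/π) θ − 5.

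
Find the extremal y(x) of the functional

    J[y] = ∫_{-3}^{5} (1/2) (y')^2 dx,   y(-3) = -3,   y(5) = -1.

The Lagrangian is L = (1/2) (y')^2.
Compute ∂L/∂y = 0, ∂L/∂y' = y'.
The Euler-Lagrange equation d/dx(∂L/∂y') − ∂L/∂y = 0 reduces to
    y'' = 0.
Its general solution is
    y(x) = A x + B,
with A, B fixed by the endpoint conditions.
Applying the endpoint conditions y(-3) = -3 and y(5) = -1: solve A·-3 + B = -3 and A·5 + B = -1. Subtracting gives A(5 − -3) = -1 − -3, so A = 1/4, and B = -3 − A·-3 = -9/4. Therefore
    y(x) = (1/4) x - 9/4.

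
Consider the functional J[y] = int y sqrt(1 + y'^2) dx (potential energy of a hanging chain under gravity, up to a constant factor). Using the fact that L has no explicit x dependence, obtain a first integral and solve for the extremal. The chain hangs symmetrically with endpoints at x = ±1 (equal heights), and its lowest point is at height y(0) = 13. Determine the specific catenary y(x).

The Lagrangian L(y, y') = y sqrt(1 + y'^2) has no explicit x dependence, so the Beltrami identity applies:
    L − y' ∂L/∂y' = C.
Compute ∂L/∂y' = y · y' / sqrt(1 + y'^2). Then
    L − y' ∂L/∂y'
    = y sqrt(1 + y'^2) − y · y'^2 / sqrt(1 + y'^2)
    = y (1 + y'^2 − y'^2) / sqrt(1 + y'^2)
    = y / sqrt(1 + y'^2) = C.
Squaring gives y^2 = C^2 (1 + y'^2), i.e.
    y'^2 = y^2 / C^2 − 1.
Separating variables,
    dy / sqrt(y^2 − C^2) = dx / C,
and integrating gives arccosh(y / C) = (x − a)/C, so
    y(x) = C cosh((x − a)/C),
the catenary. The constants C and a are fixed by the two endpoint conditions (and, for the hanging-chain problem, the length constraint selects C).
Now fit the given data. The endpoints x = ±1 are symmetric at equal height, so the catenary is even about its minimum: a = 0 and y(x) = C cosh(x/C). The lowest point is y(0) = C cosh(0) = C, and we are told y(0) = 13, so C = 13. Therefore
    y(x) = 13 cosh(x/13),
and at the endpoints
    y(±1) = 13 cosh(1/13).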